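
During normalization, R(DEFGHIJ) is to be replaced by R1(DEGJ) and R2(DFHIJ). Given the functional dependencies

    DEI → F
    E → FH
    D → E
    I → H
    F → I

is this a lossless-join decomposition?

Common attributes: R1 ∩ R2 = {DJ}.
Closure of {DJ}: D → E applies, adding E; E → FH applies, adding FH; F → I applies, adding I. So (DJ)⁺ = {DEFHIJ}.
This closure contains every attribute of R2, so R1 ∩ R2 → R2. The join is lossless.

Yes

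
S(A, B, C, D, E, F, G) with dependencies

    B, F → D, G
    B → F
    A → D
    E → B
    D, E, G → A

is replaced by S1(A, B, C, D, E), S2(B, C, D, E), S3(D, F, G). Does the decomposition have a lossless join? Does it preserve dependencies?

lossy and not dependency-preserving

Lossless test (chase): Rows 1 and 2 agree on B; apply B→F and equate their F entries. Rows 1 and 2 agree on B, F; apply B, F→D, G and equate their D, G entries. Rows 1 and 2 agree on D, E, G; apply D, E, G→A and equate their A entries. No row becomes fully distinguished — the join is lossy.
Dependency preservation: the restricted closure of {B, F} across the fragments never reaches {D, G}, so B, F → D, G cannot be enforced without a join — not preserved.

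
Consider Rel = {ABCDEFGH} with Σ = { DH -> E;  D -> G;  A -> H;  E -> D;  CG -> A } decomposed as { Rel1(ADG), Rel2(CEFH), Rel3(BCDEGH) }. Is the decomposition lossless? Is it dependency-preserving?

Lossless test (chase): Rows 2 and 3 agree on E; apply E→D and equate their D entries. Rows 1 and 2 agree on D; apply D→G and equate their G entries. Rows 2 and 3 agree on CG; apply CG→A and equate their A entries. No row becomes fully distinguished — the join is lossy.
Dependency preservation: the restricted closure of {A} across the fragments never reaches {H}, so A → H cannot be enforced without a join — not preserved.

lossy and not dependency-preserving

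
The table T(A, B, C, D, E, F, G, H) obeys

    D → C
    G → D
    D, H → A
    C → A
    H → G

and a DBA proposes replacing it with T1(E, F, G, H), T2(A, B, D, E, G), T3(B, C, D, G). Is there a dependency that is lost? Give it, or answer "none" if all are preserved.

Check C → A: no single fragment contains all of {A, C}, and the restricted closure of {C} across the fragments never reaches {A}.
D → C is preserved.
G → D is preserved.
D, H → A is preserved.
H → G is preserved.

C → A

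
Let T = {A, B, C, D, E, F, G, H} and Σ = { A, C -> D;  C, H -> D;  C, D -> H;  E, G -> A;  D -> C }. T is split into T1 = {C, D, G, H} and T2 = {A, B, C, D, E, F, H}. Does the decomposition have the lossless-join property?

Common attributes: T1 ∩ T2 = {C, D, H}.
No dependency enlarges {C, D, H}, so (C, D, H)⁺ = {C, D, H}.
The closure contains neither all of T1 = {C, D, G, H} nor all of T2 = {A, B, C, D, E, F, H}, so the common attributes are not a superkey of either fragment. The join is lossy.

No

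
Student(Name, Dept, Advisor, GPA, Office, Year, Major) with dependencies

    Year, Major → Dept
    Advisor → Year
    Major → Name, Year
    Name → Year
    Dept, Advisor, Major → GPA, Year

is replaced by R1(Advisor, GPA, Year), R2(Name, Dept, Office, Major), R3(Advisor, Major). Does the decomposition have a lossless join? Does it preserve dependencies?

lossy and not dependency-preserving

Lossless test (chase): Rows 1 and 3 agree on Advisor; apply Advisor→Year and equate their Year entries. Rows 2 and 3 agree on Major; apply Major→Name, Year and equate their Name, Year entries. Rows 2 and 3 agree on Year, Major; apply Year, Major→Dept and equate their Dept entries. No row becomes fully distinguished — the join is lossy.
Dependency preservation: the restricted closure of {Major} across the fragments never reaches {Name, Year}, so Major → Name, Year cannot be enforced without a join — not preserved.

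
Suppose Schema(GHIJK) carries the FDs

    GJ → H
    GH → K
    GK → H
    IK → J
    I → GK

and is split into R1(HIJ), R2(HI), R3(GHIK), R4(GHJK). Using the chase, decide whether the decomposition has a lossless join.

Chase test. Columns are GHIJK; row i has aⱼ where attribute j ∈ Ri, else bᵢⱼ.
Initial tableau (one row per fragment):
  row 1: b11 a2 a3 a4 b15
  row 2: b21 a2 a3 b24 b25
  row 3: a1 a2 a3 b34 a5
  row 4: a1 a2 b43 a4 a5
Rows 1 and 2 agree on I; apply I→GK and equate their GK entries.
Rows 1 and 3 agree on I; apply I→GK and equate their GK entries.
Rows 1 and 2 agree on IK; apply IK→J and equate their J entries.
Rows 1 and 3 agree on IK; apply IK→J and equate their J entries.
Row 1 is now all distinguished symbols — the join is lossless.

Yes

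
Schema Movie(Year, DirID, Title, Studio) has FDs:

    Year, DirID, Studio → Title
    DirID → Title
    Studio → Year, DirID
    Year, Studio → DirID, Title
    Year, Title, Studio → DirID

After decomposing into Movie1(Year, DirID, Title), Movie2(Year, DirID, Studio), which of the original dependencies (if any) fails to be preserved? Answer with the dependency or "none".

none

Year, DirID, Studio → Title: restricted closure across fragments reaches Title.
DirID → Title lies within Movie1.
Studio → Year, DirID lies within Movie2.
Year, Studio → DirID, Title: restricted closure across fragments reaches DirID, Title.
Year, Title, Studio → DirID: restricted closure across fragments reaches DirID.
Every dependency is enforceable on the fragments, so the decomposition is dependency-preserving.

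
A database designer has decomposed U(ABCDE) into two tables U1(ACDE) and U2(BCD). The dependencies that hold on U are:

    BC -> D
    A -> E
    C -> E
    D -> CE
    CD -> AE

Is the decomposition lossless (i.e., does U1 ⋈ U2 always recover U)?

Common attributes: U1 ∩ U2 = {CD}.
Closure of {CD}: C → E applies, adding E; CD → AE applies, adding A. So (CD)⁺ = {ACDE}.
This closure contains every attribute of U1, so U1 ∩ U2 → U1. The join is lossless.

Yes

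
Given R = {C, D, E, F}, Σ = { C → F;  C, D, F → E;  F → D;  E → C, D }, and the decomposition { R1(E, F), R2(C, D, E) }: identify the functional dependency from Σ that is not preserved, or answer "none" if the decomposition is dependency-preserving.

F → D

Check F → D: no single fragment contains all of {D, F}, and the restricted closure of {F} across the fragments never reaches {D}.
C → F is preserved.
C, D, F → E is preserved.
E → C, D is preserved.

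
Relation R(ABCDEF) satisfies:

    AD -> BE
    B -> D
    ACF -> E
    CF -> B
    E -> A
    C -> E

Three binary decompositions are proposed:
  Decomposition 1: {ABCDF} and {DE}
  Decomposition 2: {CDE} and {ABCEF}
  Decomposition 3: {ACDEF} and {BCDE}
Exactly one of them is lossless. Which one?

Decomposition 1: common = {D}, closure = {D} → lossy.
Decomposition 2: common = {CE}, closure = {ACE} → lossy.
Decomposition 3: common = {CDE}, closure = {ABCDE} → lossless.

Decomposition 3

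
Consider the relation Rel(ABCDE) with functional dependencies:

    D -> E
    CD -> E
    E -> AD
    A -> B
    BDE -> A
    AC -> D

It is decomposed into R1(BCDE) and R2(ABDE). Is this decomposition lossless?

Common attributes: R1 ∩ R2 = {BDE}.
Closure of {BDE}: E → AD applies, adding A. So (BDE)⁺ = {ABDE}.
This closure contains every attribute of R2, so R1 ∩ R2 → R2. The join is lossless.

Yes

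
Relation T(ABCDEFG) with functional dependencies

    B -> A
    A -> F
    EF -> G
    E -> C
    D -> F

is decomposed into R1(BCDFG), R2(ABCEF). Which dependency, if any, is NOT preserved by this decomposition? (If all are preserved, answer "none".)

EF -> G

Check EF → G: no single fragment contains all of {EFG}, and the restricted closure of {EF} across the fragments never reaches {G}.
B → A is preserved.
A → F is preserved.
E → C is preserved.
D → F is preserved.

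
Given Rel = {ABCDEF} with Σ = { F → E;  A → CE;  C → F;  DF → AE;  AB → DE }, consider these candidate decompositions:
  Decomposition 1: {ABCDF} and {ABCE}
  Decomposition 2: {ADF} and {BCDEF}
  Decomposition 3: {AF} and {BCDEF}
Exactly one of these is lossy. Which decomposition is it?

Decomposition 1: common = {ABC}, closure = {ABCDEF} → lossless.
Decomposition 2: common = {DF}, closure = {ACDEF} → lossless.
Decomposition 3: common = {F}, closure = {EF} → lossy.

Decomposition 3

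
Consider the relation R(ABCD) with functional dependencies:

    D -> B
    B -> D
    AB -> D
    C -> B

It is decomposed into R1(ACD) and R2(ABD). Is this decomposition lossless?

Common attributes: R1 ∩ R2 = {AD}.
Closure of {AD}: D → B applies, adding B. So (AD)⁺ = {ABD}.
This closure contains every attribute of R2, so R1 ∩ R2 → R2. The join is lossless.

Yes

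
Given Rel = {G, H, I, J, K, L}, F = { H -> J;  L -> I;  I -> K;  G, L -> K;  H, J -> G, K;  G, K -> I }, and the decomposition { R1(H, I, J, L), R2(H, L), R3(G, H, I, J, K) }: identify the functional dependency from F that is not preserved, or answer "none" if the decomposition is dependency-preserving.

H → J lies within R1.
L → I lies within R1.
I → K lies within R3.
G, L → K: restricted closure across fragments reaches K.
H, J → G, K lies within R3.
G, K → I lies within R3.
Every dependency is enforceable on the fragments, so the decomposition is dependency-preserving.

none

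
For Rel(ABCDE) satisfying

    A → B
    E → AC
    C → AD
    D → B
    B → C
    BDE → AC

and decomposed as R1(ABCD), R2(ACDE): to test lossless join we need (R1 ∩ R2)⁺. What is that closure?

R1 ∩ R2 = {ACD}.
A → B applies, adding B
Closure: {ABCD}.

ABCD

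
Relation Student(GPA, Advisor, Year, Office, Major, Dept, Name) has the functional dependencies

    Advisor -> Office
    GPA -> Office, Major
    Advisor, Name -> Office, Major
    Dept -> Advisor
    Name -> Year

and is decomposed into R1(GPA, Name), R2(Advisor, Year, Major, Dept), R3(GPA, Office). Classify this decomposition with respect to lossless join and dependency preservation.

lossy and not dependency-preserving

Lossless test (chase): Rows 1 and 3 agree on GPA; apply GPA→Office, Major and equate their Office, Major entries. No row becomes fully distinguished — the join is lossy.
Dependency preservation: the restricted closure of {Advisor} across the fragments never reaches {Office}, so Advisor → Office cannot be enforced without a join — not preserved.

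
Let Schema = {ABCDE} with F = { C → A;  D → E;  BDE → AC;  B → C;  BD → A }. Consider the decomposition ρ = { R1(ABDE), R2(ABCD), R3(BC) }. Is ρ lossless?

Yes

Chase test. Columns are ABCDE; row i has aⱼ where attribute j ∈ Ri, else bᵢⱼ.
Initial tableau (one row per fragment):
  row 1: a1 a2 b13 a4 a5
  row 2: a1 a2 a3 a4 b25
  row 3: b31 a2 a3 b34 b35
Rows 2 and 3 agree on C; apply C→A and equate their A entries.
Rows 1 and 2 agree on D; apply D→E and equate their E entries.
Rows 1 and 2 agree on BDE; apply BDE→AC and equate their AC entries.
Row 1 is now all distinguished symbols — the join is lossless.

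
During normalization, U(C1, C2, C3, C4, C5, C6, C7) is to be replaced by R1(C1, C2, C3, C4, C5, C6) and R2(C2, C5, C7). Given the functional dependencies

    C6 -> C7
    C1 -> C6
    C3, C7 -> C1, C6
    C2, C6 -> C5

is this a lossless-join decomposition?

No

Common attributes: R1 ∩ R2 = {C2, C5}.
No dependency enlarges {C2, C5}, so (C2, C5)⁺ = {C2, C5}.
The closure contains neither all of R1 = {C1, C2, C3, C4, C5, C6} nor all of R2 = {C2, C5, C7}, so the common attributes are not a superkey of either fragment. The join is lossy.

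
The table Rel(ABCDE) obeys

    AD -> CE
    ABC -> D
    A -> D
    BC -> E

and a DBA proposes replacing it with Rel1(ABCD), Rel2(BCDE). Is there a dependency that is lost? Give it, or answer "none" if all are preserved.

Check AD → CE: no single fragment contains all of {ACDE}, and the restricted closure of {AD} across the fragments never reaches {CE}.
ABC → D is preserved.
A → D is preserved.
BC → E is preserved.

AD -> CE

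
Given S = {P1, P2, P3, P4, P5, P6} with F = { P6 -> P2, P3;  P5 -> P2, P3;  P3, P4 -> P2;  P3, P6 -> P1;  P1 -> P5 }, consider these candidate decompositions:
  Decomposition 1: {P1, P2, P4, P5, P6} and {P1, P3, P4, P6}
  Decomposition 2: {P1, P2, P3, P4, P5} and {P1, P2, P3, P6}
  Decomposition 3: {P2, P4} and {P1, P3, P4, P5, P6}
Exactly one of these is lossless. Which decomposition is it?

Decomposition 1: common = {P1, P4, P6}, closure = {P1, P2, P3, P4, P5, P6} → lossless.
Decomposition 2: common = {P1, P2, P3}, closure = {P1, P2, P3, P5} → lossy.
Decomposition 3: common = {P4}, closure = {P4} → lossy.

Decomposition 1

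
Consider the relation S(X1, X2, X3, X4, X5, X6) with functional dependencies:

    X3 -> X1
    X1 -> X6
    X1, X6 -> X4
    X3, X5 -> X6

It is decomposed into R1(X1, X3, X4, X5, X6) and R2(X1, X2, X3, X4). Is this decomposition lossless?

Common attributes: R1 ∩ R2 = {X1, X3, X4}.
Closure of {X1, X3, X4}: X1 → X6 applies, adding X6. So (X1, X3, X4)⁺ = {X1, X3, X4, X6}.
The closure contains neither all of R1 = {X1, X3, X4, X5, X6} nor all of R2 = {X1, X2, X3, X4}, so the common attributes are not a superkey of either fragment. The join is lossy.

No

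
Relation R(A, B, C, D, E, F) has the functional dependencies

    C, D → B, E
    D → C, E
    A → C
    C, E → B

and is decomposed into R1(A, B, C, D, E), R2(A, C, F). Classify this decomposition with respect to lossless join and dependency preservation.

lossy but dependency-preserving

Lossless test: (A, C)⁺ = {A, C}, which is a superkey of neither fragment — lossy.
Dependency preservation: every FD's attributes lie within a single fragment, so each can be enforced locally — preserved.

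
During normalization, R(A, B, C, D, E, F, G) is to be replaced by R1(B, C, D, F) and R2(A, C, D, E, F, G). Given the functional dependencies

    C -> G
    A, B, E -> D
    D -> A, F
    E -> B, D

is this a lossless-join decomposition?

No

Common attributes: R1 ∩ R2 = {C, D, F}.
Closure of {C, D, F}: C → G applies, adding G; D → A, F applies, adding A. So (C, D, F)⁺ = {A, C, D, F, G}.
The closure contains neither all of R1 = {B, C, D, F} nor all of R2 = {A, C, D, E, F, G}, so the common attributes are not a superkey of either fragment. The join is lossy.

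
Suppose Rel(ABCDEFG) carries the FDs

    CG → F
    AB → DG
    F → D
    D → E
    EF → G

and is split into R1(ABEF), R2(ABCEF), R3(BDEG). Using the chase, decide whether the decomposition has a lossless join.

No

Chase test. Columns are ABCDEFG; row i has aⱼ where attribute j ∈ Ri, else bᵢⱼ.
Initial tableau (one row per fragment):
  row 1: a1 a2 b13 b14 a5 a6 b17
  row 2: a1 a2 a3 b24 a5 a6 b27
  row 3: b31 a2 b33 a4 a5 b36 a7
Rows 1 and 2 agree on AB; apply AB→DG and equate their DG entries.
No row becomes fully distinguished — the join is lossy.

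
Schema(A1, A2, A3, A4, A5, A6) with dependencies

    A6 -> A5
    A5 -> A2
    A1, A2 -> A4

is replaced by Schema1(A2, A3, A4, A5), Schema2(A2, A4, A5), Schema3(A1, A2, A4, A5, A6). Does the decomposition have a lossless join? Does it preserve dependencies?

Lossless test (chase): applying each FD to every pair of rows produces no changes in the tableau, so no row becomes fully distinguished — the join is lossy.
Dependency preservation: every FD's attributes lie within a single fragment, so each can be enforced locally — preserved.

lossy but dependency-preserving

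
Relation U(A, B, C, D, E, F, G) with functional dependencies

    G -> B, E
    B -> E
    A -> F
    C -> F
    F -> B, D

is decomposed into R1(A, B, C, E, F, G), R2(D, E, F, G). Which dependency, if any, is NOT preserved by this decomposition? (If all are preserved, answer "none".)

G → B, E lies within R1.
B → E lies within R1.
A → F lies within R1.
C → F lies within R1.
F → B, D: restricted closure across fragments reaches B, D.
Every dependency is enforceable on the fragments, so the decomposition is dependency-preserving.

none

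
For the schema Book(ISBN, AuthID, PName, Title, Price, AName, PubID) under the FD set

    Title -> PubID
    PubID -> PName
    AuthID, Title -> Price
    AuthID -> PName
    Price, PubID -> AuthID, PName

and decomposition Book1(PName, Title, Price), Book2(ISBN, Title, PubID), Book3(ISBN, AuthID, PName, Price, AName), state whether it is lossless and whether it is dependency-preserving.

lossy and not dependency-preserving

Lossless test (chase): Rows 1 and 2 agree on Title; apply Title→PubID and equate their PubID entries. Rows 1 and 2 agree on PubID; apply PubID→PName and equate their PName entries. No row becomes fully distinguished — the join is lossy.
Dependency preservation: the restricted closure of {PubID} across the fragments never reaches {PName}, so PubID → PName cannot be enforced without a join — not preserved.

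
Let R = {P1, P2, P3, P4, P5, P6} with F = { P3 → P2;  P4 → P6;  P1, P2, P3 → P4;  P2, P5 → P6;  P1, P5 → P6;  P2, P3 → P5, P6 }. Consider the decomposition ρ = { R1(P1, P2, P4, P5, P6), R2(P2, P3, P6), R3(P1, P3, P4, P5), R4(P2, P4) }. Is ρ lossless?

Chase test. Columns are P1, P2, P3, P4, P5, P6; row i has aⱼ where attribute j ∈ Ri, else bᵢⱼ.
Initial tableau (one row per fragment):
  row 1: a1 a2 b13 a4 a5 a6
  row 2: b21 a2 a3 b24 b25 a6
  row 3: a1 b32 a3 a4 a5 b36
  row 4: b41 a2 b43 a4 b45 b46
Rows 2 and 3 agree on P3; apply P3→P2 and equate their P2 entries.
Rows 1 and 3 agree on P4; apply P4→P6 and equate their P6 entries.
Rows 1 and 4 agree on P4; apply P4→P6 and equate their P6 entries.
Rows 2 and 3 agree on P2, P3; apply P2, P3→P5, P6 and equate their P5, P6 entries.
Row 3 is now all distinguished symbols — the join is lossless.

Yes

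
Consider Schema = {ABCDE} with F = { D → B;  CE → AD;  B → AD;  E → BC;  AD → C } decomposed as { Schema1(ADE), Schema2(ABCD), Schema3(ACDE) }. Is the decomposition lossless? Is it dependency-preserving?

Lossless test (chase): Rows 1 and 2 agree on D; apply D→B and equate their B entries. Rows 1 and 3 agree on D; apply D→B and equate their B entries. Rows 1 and 3 agree on E; apply E→BC and equate their BC entries. Row 1 is now all distinguished symbols — the join is lossless.
Dependency preservation: E → BC is not contained in any single fragment, but the restricted closure of its left-hand side across the fragments still reaches the right-hand side; the remaining FDs each lie inside some fragment. All dependencies are preserved.

lossless and dependency-preserving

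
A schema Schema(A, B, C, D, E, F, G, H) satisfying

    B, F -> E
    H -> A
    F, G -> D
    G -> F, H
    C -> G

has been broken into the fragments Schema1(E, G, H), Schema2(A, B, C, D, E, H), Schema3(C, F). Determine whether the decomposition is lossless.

No

Chase test. Columns are A, B, C, D, E, F, G, H; row i has aⱼ where attribute j ∈ Schemai, else bᵢⱼ.
Initial tableau (one row per fragment):
  row 1: b11 b12 b13 b14 a5 b16 a7 a8
  row 2: a1 a2 a3 a4 a5 b26 b27 a8
  row 3: b31 b32 a3 b34 b35 a6 b37 b38
Rows 1 and 2 agree on H; apply H→A and equate their A entries.
Rows 2 and 3 agree on C; apply C→G and equate their G entries.
Rows 2 and 3 agree on G; apply G→F, H and equate their F, H entries.
Rows 1 and 3 agree on H; apply H→A and equate their A entries.
Rows 2 and 3 agree on F, G; apply F, G→D and equate their D entries.
No row becomes fully distinguished — the join is lossy.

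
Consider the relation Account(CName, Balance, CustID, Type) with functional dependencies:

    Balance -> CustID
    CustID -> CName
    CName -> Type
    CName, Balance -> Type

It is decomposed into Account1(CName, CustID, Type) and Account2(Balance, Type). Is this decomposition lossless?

No

Common attributes: Account1 ∩ Account2 = {Type}.
No dependency enlarges {Type}, so (Type)⁺ = {Type}.
The closure contains neither all of Account1 = {CName, CustID, Type} nor all of Account2 = {Balance, Type}, so the common attributes are not a superkey of either fragment. The join is lossy.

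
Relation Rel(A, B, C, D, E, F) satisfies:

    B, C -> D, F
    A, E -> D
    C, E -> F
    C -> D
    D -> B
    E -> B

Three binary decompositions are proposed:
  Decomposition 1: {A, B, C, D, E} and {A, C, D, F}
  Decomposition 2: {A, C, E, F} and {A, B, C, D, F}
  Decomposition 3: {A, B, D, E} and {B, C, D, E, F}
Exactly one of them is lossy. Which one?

Decomposition 1: common = {A, C, D}, closure = {A, B, C, D, F} → lossless.
Decomposition 2: common = {A, C, F}, closure = {A, B, C, D, F} → lossless.
Decomposition 3: common = {B, D, E}, closure = {B, D, E} → lossy.

Decomposition 3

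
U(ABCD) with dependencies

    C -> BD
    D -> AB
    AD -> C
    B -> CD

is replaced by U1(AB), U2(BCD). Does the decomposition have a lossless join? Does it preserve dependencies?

lossless and dependency-preserving

Lossless test: (B)⁺ = {ABCD}, which contains all of one fragment — lossless.
Dependency preservation: D → AB; AD → C are not contained in any single fragment, but the restricted closure of each left-hand side across the fragments still reaches the right-hand side; the remaining FDs each lie inside some fragment. All dependencies are preserved.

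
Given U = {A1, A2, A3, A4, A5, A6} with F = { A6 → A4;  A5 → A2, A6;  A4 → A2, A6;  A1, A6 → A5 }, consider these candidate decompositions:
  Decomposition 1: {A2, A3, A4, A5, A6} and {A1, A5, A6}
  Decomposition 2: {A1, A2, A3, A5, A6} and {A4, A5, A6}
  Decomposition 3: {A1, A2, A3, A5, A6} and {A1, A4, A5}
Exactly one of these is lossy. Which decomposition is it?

Decomposition 1: common = {A5, A6}, closure = {A2, A4, A5, A6} → lossy.
Decomposition 2: common = {A5, A6}, closure = {A2, A4, A5, A6} → lossless.
Decomposition 3: common = {A1, A5}, closure = {A1, A2, A4, A5, A6} → lossless.

Decomposition 1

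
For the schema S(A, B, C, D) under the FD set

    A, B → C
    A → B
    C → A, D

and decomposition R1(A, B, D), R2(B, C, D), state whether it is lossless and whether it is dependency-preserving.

lossy and not dependency-preserving

Lossless test: (B, D)⁺ = {B, D}, which is a superkey of neither fragment — lossy.
Dependency preservation: the restricted closure of {A, B} across the fragments never reaches {C}, so A, B → C cannot be enforced without a join — not preserved.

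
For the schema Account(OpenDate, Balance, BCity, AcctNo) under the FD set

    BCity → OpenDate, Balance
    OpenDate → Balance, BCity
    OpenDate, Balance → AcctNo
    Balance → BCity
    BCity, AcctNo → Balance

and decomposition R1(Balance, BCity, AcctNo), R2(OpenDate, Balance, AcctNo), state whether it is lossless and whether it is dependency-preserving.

Lossless test: (Balance, AcctNo)⁺ = {OpenDate, Balance, BCity, AcctNo}, which contains all of one fragment — lossless.
Dependency preservation: BCity → OpenDate, Balance; OpenDate → Balance, BCity are not contained in any single fragment, but the restricted closure of each left-hand side across the fragments still reaches the right-hand side; the remaining FDs each lie inside some fragment. All dependencies are preserved.

lossless and dependency-preserving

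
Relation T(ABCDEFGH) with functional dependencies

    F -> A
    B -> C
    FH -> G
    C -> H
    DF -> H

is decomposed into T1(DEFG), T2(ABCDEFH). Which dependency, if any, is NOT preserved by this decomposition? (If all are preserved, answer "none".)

FH -> G

Check FH → G: no single fragment contains all of {FGH}, and the restricted closure of {FH} across the fragments never reaches {G}.
F → A is preserved.
B → C is preserved.
C → H is preserved.
DF → H is preserved.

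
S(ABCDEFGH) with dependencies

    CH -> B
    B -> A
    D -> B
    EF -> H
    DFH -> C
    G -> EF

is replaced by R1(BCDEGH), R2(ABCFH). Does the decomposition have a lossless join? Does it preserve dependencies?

lossy and not dependency-preserving

Lossless test: (BCH)⁺ = {ABCH}, which is a superkey of neither fragment — lossy.
Dependency preservation: the restricted closure of {EF} across the fragments never reaches {H}, so EF → H cannot be enforced without a join — not preserved.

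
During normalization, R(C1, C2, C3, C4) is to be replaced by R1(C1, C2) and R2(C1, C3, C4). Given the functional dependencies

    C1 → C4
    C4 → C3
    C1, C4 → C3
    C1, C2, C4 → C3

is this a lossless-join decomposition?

Common attributes: R1 ∩ R2 = {C1}.
Closure of {C1}: C1 → C4 applies, adding C4; C4 → C3 applies, adding C3. So (C1)⁺ = {C1, C3, C4}.
This closure contains every attribute of R2, so R1 ∩ R2 → R2. The join is lossless.

Yes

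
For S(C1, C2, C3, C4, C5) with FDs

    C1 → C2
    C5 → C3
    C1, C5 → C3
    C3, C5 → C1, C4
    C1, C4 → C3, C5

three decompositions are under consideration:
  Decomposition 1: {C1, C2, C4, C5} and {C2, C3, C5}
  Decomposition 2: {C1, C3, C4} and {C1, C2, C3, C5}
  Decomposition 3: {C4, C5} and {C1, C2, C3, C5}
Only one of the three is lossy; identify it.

Decomposition 1: common = {C2, C5}, closure = {C1, C2, C3, C4, C5} → lossless.
Decomposition 2: common = {C1, C3}, closure = {C1, C2, C3} → lossy.
Decomposition 3: common = {C5}, closure = {C1, C2, C3, C4, C5} → lossless.

Decomposition 2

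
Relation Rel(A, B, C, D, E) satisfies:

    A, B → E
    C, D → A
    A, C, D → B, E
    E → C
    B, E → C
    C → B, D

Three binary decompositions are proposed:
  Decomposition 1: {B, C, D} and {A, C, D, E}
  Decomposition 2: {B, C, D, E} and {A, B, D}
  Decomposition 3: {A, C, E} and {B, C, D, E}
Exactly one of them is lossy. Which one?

Decomposition 1: common = {C, D}, closure = {A, B, C, D, E} → lossless.
Decomposition 2: common = {B, D}, closure = {B, D} → lossy.
Decomposition 3: common = {C, E}, closure = {A, B, C, D, E} → lossless.

Decomposition 2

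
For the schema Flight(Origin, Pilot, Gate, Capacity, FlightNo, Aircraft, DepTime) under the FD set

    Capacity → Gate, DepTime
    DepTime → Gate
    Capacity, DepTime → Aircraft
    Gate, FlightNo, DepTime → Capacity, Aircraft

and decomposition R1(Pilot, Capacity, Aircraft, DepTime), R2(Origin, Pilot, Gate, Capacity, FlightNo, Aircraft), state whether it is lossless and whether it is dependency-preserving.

Lossless test: (Pilot, Capacity, Aircraft)⁺ = {Pilot, Gate, Capacity, Aircraft, DepTime}, which contains all of one fragment — lossless.
Dependency preservation: the restricted closure of {DepTime} across the fragments never reaches {Gate}, so DepTime → Gate cannot be enforced without a join — not preserved.

lossless but not dependency-preserving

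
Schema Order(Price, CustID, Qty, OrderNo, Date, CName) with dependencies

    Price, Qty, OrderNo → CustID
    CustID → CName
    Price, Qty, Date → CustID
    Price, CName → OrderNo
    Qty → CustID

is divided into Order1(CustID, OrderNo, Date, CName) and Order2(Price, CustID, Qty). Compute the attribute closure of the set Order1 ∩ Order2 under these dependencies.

Order1 ∩ Order2 = {CustID}.
CustID → CName applies, adding CName
Closure: {CustID, CName}.

CustID, CName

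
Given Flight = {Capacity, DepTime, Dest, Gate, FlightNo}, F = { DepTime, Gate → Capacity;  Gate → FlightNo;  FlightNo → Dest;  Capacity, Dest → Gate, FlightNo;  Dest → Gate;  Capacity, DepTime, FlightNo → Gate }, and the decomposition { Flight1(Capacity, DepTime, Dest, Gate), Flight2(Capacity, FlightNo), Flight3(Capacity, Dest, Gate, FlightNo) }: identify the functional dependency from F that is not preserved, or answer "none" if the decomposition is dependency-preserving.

DepTime, Gate → Capacity lies within Flight1.
Gate → FlightNo lies within Flight3.
FlightNo → Dest lies within Flight3.
Capacity, Dest → Gate, FlightNo lies within Flight3.
Dest → Gate lies within Flight1.
Capacity, DepTime, FlightNo → Gate: restricted closure across fragments reaches Gate.
Every dependency is enforceable on the fragments, so the decomposition is dependency-preserving.

none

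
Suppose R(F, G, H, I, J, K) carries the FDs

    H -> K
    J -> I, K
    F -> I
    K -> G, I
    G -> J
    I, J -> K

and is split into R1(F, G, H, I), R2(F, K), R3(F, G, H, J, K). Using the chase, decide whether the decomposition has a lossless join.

Yes

Chase test. Columns are F, G, H, I, J, K; row i has aⱼ where attribute j ∈ Ri, else bᵢⱼ.
Initial tableau (one row per fragment):
  row 1: a1 a2 a3 a4 b15 b16
  row 2: a1 b22 b23 b24 b25 a6
  row 3: a1 a2 a3 b34 a5 a6
Rows 1 and 3 agree on H; apply H→K and equate their K entries.
Rows 1 and 2 agree on F; apply F→I and equate their I entries.
Rows 1 and 3 agree on F; apply F→I and equate their I entries.
Rows 1 and 2 agree on K; apply K→G, I and equate their G, I entries.
Rows 1 and 2 agree on G; apply G→J and equate their J entries.
Rows 1 and 3 agree on G; apply G→J and equate their J entries.
Row 1 is now all distinguished symbols — the join is lossless.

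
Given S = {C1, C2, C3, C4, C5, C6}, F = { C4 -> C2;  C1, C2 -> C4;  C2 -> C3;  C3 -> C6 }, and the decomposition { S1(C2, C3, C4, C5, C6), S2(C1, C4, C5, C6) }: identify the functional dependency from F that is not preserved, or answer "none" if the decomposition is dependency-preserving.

C1, C2 -> C4

Check C1, C2 → C4: no single fragment contains all of {C1, C2, C4}, and the restricted closure of {C1, C2} across the fragments never reaches {C4}.
C4 → C2 is preserved.
C2 → C3 is preserved.
C3 → C6 is preserved.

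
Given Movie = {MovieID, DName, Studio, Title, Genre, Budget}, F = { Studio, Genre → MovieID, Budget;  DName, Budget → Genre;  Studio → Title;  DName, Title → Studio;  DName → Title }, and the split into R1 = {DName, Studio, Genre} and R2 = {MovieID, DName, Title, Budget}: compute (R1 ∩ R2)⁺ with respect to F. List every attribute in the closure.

DName, Studio, Title

R1 ∩ R2 = {DName}.
DName → Title applies, adding Title
DName, Title → Studio applies, adding Studio
Closure: {DName, Studio, Title}.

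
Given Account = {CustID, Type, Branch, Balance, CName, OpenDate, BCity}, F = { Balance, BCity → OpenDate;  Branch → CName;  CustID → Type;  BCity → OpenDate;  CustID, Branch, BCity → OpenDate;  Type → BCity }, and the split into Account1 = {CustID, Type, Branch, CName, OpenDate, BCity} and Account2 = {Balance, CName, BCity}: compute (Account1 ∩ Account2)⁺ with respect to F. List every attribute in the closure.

Account1 ∩ Account2 = {CName, BCity}.
BCity → OpenDate applies, adding OpenDate
Closure: {CName, OpenDate, BCity}.

CName, OpenDate, BCity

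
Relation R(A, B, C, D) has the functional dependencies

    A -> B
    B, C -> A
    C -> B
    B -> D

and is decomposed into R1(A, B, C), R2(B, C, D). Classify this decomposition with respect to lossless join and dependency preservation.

lossless and dependency-preserving

Lossless test: (B, C)⁺ = {A, B, C, D}, which contains all of one fragment — lossless.
Dependency preservation: every FD's attributes lie within a single fragment, so each can be enforced locally — preserved.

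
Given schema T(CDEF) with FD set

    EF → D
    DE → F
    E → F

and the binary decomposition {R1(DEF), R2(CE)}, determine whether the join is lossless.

Yes

Common attributes: R1 ∩ R2 = {E}.
Closure of {E}: E → F applies, adding F; EF → D applies, adding D. So (E)⁺ = {DEF}.
This closure contains every attribute of R1, so R1 ∩ R2 → R1. The join is lossless.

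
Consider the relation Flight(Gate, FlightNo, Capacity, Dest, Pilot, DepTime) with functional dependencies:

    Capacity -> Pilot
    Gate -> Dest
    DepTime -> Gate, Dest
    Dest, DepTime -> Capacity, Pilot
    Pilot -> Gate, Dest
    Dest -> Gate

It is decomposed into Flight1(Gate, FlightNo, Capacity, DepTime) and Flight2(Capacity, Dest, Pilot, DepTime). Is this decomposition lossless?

Common attributes: Flight1 ∩ Flight2 = {Capacity, DepTime}.
Closure of {Capacity, DepTime}: Capacity → Pilot applies, adding Pilot; DepTime → Gate, Dest applies, adding Gate, Dest. So (Capacity, DepTime)⁺ = {Gate, Capacity, Dest, Pilot, DepTime}.
This closure contains every attribute of Flight2, so Flight1 ∩ Flight2 → Flight2. The join is lossless.

Yes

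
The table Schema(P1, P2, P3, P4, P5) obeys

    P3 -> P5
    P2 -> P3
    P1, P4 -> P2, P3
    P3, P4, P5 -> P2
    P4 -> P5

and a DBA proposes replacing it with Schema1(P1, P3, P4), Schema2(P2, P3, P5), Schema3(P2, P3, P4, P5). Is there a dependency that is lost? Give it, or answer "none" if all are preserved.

none

P3 → P5 lies within Schema2.
P2 → P3 lies within Schema2.
P1, P4 → P2, P3: restricted closure across fragments reaches P2, P3.
P3, P4, P5 → P2 lies within Schema3.
P4 → P5 lies within Schema3.
Every dependency is enforceable on the fragments, so the decomposition is dependency-preserving.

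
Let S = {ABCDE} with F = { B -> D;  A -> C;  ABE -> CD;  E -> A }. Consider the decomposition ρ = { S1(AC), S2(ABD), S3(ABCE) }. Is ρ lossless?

Chase test. Columns are ABCDE; row i has aⱼ where attribute j ∈ Si, else bᵢⱼ.
Initial tableau (one row per fragment):
  row 1: a1 b12 a3 b14 b15
  row 2: a1 a2 b23 a4 b25
  row 3: a1 a2 a3 b34 a5
Rows 2 and 3 agree on B; apply B→D and equate their D entries.
Rows 1 and 2 agree on A; apply A→C and equate their C entries.
Row 3 is now all distinguished symbols — the join is lossless.

Yes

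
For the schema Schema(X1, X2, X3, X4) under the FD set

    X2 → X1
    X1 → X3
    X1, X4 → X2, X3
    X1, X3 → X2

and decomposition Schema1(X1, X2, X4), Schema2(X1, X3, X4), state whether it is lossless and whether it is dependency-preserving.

lossless and dependency-preserving

Lossless test: (X1, X4)⁺ = {X1, X2, X3, X4}, which contains all of one fragment — lossless.
Dependency preservation: X1, X4 → X2, X3; X1, X3 → X2 are not contained in any single fragment, but the restricted closure of each left-hand side across the fragments still reaches the right-hand side; the remaining FDs each lie inside some fragment. All dependencies are preserved.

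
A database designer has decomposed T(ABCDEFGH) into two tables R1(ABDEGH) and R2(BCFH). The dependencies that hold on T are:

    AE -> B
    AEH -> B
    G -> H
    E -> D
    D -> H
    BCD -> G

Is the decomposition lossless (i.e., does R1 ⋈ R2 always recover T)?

No

Common attributes: R1 ∩ R2 = {BH}.
No dependency enlarges {BH}, so (BH)⁺ = {BH}.
The closure contains neither all of R1 = {ABDEGH} nor all of R2 = {BCFH}, so the common attributes are not a superkey of either fragment. The join is lossy.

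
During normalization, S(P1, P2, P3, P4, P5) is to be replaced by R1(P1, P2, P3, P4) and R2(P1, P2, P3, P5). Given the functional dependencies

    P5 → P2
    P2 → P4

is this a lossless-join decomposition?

Common attributes: R1 ∩ R2 = {P1, P2, P3}.
Closure of {P1, P2, P3}: P2 → P4 applies, adding P4. So (P1, P2, P3)⁺ = {P1, P2, P3, P4}.
This closure contains every attribute of R1, so R1 ∩ R2 → R1. The join is lossless.

Yes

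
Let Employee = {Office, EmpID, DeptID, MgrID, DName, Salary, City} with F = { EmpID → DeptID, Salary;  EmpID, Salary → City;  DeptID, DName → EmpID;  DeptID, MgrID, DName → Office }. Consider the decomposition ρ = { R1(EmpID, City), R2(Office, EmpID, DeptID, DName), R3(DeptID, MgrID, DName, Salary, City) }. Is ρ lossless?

No

Chase test. Columns are Office, EmpID, DeptID, MgrID, DName, Salary, City; row i has aⱼ where attribute j ∈ Ri, else bᵢⱼ.
Initial tableau (one row per fragment):
  row 1: b11 a2 b13 b14 b15 b16 a7
  row 2: a1 a2 a3 b24 a5 b26 b27
  row 3: b31 b32 a3 a4 a5 a6 a7
Rows 1 and 2 agree on EmpID; apply EmpID→DeptID, Salary and equate their DeptID, Salary entries.
Rows 1 and 2 agree on EmpID, Salary; apply EmpID, Salary→City and equate their City entries.
Rows 2 and 3 agree on DeptID, DName; apply DeptID, DName→EmpID and equate their EmpID entries.
Rows 1 and 3 agree on EmpID; apply EmpID→DeptID, Salary and equate their DeptID, Salary entries.
No row becomes fully distinguished — the join is lossy.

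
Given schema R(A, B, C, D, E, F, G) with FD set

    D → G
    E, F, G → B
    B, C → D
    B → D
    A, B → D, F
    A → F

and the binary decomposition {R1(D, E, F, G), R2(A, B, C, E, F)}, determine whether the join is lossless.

No

Common attributes: R1 ∩ R2 = {E, F}.
No dependency enlarges {E, F}, so (E, F)⁺ = {E, F}.
The closure contains neither all of R1 = {D, E, F, G} nor all of R2 = {A, B, C, E, F}, so the common attributes are not a superkey of either fragment. The join is lossy.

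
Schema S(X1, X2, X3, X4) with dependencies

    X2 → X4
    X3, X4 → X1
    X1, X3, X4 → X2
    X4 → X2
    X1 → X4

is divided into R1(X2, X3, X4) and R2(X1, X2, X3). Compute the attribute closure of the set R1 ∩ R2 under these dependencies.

R1 ∩ R2 = {X2, X3}.
X2 → X4 applies, adding X4
X3, X4 → X1 applies, adding X1
Closure: {X1, X2, X3, X4}.

X1, X2, X3, X4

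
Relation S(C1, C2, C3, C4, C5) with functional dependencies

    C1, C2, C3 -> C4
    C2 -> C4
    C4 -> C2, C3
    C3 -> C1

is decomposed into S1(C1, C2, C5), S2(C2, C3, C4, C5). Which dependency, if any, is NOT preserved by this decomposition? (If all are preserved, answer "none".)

C3 -> C1

Check C3 → C1: no single fragment contains all of {C1, C3}, and the restricted closure of {C3} across the fragments never reaches {C1}.
C1, C2, C3 → C4 is preserved.
C2 → C4 is preserved.
C4 → C2, C3 is preserved.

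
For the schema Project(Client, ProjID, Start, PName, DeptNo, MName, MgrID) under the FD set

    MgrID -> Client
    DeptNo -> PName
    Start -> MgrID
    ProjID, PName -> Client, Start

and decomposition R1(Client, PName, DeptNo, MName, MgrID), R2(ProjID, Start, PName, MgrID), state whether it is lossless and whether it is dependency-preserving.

lossy but dependency-preserving

Lossless test: (PName, MgrID)⁺ = {Client, PName, MgrID}, which is a superkey of neither fragment — lossy.
Dependency preservation: ProjID, PName → Client, Start is not contained in any single fragment, but the restricted closure of its left-hand side across the fragments still reaches the right-hand side; the remaining FDs each lie inside some fragment. All dependencies are preserved.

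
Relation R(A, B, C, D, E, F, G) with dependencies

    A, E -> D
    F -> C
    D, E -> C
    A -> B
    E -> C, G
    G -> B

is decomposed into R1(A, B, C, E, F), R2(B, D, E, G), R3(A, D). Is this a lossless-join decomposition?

Chase test. Columns are A, B, C, D, E, F, G; row i has aⱼ where attribute j ∈ Ri, else bᵢⱼ.
Initial tableau (one row per fragment):
  row 1: a1 a2 a3 b14 a5 a6 b17
  row 2: b21 a2 b23 a4 a5 b26 a7
  row 3: a1 b32 b33 a4 b35 b36 b37
Rows 1 and 3 agree on A; apply A→B and equate their B entries.
Rows 1 and 2 agree on E; apply E→C, G and equate their C, G entries.
No row becomes fully distinguished — the join is lossy.

No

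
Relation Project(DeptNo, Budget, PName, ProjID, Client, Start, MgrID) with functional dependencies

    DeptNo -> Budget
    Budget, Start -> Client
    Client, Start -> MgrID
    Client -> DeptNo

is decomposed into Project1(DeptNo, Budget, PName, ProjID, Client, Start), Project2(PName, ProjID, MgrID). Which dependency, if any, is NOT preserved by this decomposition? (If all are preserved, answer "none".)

Check Client, Start → MgrID: no single fragment contains all of {Client, Start, MgrID}, and the restricted closure of {Client, Start} across the fragments never reaches {MgrID}.
DeptNo → Budget is preserved.
Budget, Start → Client is preserved.
Client → DeptNo is preserved.

Client, Start -> MgrID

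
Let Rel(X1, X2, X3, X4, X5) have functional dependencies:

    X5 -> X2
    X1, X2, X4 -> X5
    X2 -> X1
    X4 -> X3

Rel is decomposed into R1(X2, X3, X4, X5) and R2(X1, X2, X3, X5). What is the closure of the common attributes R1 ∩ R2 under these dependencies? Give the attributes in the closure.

R1 ∩ R2 = {X2, X3, X5}.
X2 → X1 applies, adding X1
Closure: {X1, X2, X3, X5}.

X1, X2, X3, X5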